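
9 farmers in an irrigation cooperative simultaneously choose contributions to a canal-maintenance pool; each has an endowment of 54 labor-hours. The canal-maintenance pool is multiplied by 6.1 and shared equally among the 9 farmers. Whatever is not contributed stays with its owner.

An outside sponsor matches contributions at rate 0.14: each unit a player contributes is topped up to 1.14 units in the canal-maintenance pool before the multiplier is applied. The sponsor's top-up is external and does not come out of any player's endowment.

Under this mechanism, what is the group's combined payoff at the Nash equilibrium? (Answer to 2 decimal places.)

The effective private return is 6.1 × 1.14 / 9 = 0.7727, which is still under 1, so the mechanism doesn't change anyone's dominant strategy: zero contribution.
Everyone keeps their endowment and the group total is 9 × 54 = 486.

486.00 labor-hours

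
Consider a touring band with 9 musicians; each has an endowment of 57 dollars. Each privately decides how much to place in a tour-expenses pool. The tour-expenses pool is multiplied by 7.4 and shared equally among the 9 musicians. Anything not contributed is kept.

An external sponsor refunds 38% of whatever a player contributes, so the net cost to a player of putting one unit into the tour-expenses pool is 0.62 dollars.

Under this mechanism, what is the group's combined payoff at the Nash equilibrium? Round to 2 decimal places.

3991.14 dollars

With the mechanism, a contributed unit returns (7.4/9) / 0.62 = 1.3262 per unit of net cost to the contributor — now above 1 — so contributing fully is weakly dominant for every player.
So the Nash equilibrium is full contribution by all 9; the group earns 9 × (57 × 0.38 + 7.4 × 57) = 3991.14.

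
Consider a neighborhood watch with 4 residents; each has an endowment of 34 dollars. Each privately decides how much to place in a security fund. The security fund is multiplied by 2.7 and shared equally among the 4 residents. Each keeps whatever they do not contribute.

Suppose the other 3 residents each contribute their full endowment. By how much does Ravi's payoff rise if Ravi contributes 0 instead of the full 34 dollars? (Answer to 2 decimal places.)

Switching from a contribution of 34 to 0 lets Ravi keep an extra 34 dollars, but lowers the security fund by 34, which costs Ravi their own share of that drop: 2.7/4 × 34 = 22.95.
Net gain = 34 − 22.95 = 11.05. The private return per contributed unit (0.6750) is below 1, so free-riding is indeed the best response regardless of what the others do.

11.05 dollars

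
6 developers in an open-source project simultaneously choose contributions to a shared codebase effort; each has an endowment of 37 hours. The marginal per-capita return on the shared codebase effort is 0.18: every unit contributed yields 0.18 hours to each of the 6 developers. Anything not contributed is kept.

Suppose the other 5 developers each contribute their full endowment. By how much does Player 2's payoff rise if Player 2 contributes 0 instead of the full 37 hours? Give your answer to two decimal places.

30.34 hours

Switching from a contribution of 37 to 0 lets Player 2 keep an extra 37 hours, but lowers the shared codebase effort by 37, which costs Player 2 their own share of that drop: 0.18 × 37 = 6.66.
Net gain = 37 − 6.66 = 30.34. The private return per contributed unit (0.18) is below 1, so free-riding is indeed the best response regardless of what the others do.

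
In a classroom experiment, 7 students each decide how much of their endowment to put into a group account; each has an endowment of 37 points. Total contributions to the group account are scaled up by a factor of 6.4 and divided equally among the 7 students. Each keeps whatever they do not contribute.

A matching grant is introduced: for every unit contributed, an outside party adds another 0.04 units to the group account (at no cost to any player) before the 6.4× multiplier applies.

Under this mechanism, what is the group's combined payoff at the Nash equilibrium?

Even with the mechanism, each unit contributed returns only 6.4 × 1.04 / 7 = 0.9509 per unit of net cost, so contributing nothing is still dominant.
Everyone keeps their endowment and the group total is 7 × 37 = 259.

259.00 points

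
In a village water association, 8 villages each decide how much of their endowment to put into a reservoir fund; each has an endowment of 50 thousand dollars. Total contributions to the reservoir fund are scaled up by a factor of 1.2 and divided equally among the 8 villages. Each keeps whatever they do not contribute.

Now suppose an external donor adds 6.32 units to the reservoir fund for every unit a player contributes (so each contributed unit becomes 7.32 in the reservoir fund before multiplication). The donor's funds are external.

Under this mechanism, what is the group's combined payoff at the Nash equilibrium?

3513.60 thousand dollars

The effective private return per unit is now 1.2 × 7.32 / 8 = 1.0980 > 1, so every player's dominant strategy flips to full contribution.
At the Nash equilibrium everyone contributes 50. Group total payoff = 1.2 × 7.32 × 400 = 3513.60.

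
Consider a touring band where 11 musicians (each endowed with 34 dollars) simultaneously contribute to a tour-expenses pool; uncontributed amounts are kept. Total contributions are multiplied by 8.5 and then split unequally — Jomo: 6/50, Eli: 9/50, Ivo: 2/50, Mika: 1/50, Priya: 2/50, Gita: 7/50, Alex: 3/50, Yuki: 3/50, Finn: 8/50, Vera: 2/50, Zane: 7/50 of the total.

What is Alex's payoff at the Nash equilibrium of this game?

120.70 dollars

Player j's private return per contributed unit is 8.5 × (j's share). Contributing is weakly dominant for j when that share is at least 1/8.5 = 0.1176, and contributing 0 is dominant otherwise.
Jomo, Eli, Gita, Finn and Zane clear that bar, contributing 34 each; the remaining 6 contribute 0. Total contributed: 170.
Alex keeps 34 and receives 8.5 × 170 × 3/50 = 86.70 from the tour-expenses pool, for a payoff of 120.70.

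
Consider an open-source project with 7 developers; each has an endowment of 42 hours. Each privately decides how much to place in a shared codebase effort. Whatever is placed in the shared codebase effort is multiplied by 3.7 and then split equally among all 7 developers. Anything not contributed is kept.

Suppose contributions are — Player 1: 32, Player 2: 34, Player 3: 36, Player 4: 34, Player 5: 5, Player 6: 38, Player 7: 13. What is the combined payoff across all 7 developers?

Total contributed: 32 + 34 + 36 + 34 + 5 + 38 + 13 = 192; total kept: 7 × 42 − 192 = 102.
The shared codebase effort pays out 3.7 × 192 = 710.40 in aggregate.
Group total = 102 + 710.40 = 812.40.

812.40 hours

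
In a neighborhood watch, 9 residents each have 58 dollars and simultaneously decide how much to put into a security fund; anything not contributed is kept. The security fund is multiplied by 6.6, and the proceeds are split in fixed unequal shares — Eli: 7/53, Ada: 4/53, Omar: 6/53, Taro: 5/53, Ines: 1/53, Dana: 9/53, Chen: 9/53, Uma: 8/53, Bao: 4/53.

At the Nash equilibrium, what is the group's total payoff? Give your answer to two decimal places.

Each unit j contributes comes back to j as 6.6 × (j's share), so j prefers to contribute only if that share exceeds 1/6.6 = 0.1515; otherwise keeping the unit dominates.
Dana and Chen clear that bar, contributing 58 each; the remaining 7 contribute 0. Total contributed: 116.
The security fund pays out 6.6 × 116 = 765.60 in total (split across the unequal shares, but the aggregate is all that matters for the group sum).
The 7 free-riders keep 58 each, adding 406. Group total = 406 + 765.60 = 1171.60.

1171.60 dollars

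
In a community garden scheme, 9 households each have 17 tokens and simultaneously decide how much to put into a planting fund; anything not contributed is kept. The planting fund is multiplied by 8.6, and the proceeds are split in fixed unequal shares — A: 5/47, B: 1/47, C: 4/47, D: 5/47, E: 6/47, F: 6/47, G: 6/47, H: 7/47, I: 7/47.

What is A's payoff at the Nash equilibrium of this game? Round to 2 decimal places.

For player j, contributing a unit is worthwhile iff 8.6 × (j's share) ≥ 1, i.e. iff j's share is at least 0.1163.
The shares above 0.1163 belong to E, F, G, H and I, contributing 17 each; the remaining 4 contribute 0. Total contributed: 85.
A keeps 17 and receives 8.6 × 85 × 5/47 = 77.77 from the planting fund, for a payoff of 94.77.

94.77 tokens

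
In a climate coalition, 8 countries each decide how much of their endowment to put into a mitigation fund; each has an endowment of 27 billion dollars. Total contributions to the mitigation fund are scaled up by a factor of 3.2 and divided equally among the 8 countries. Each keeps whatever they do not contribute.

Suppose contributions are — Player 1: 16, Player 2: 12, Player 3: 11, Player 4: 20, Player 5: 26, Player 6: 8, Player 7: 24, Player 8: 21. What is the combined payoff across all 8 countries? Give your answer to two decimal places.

Total contributed: 16 + 12 + 11 + 20 + 26 + 8 + 24 + 21 = 138; total kept: 8 × 27 − 138 = 78.
The mitigation fund pays out 3.2 × 138 = 441.60 in aggregate.
Group total = 78 + 441.60 = 519.60.

519.60 billion dollars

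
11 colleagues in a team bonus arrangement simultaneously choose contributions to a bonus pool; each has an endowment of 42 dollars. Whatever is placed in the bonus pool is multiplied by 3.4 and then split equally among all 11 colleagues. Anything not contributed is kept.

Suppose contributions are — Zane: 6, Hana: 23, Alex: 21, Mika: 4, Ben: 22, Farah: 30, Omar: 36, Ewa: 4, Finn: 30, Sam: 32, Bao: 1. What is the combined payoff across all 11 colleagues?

Total contributed: 6 + 23 + 21 + 4 + 22 + 30 + 36 + 4 + 30 + 32 + 1 = 209; total kept: 11 × 42 − 209 = 253.
The bonus pool pays out 3.4 × 209 = 710.60 in aggregate.
Group total = 253 + 710.60 = 963.60.

963.60 dollars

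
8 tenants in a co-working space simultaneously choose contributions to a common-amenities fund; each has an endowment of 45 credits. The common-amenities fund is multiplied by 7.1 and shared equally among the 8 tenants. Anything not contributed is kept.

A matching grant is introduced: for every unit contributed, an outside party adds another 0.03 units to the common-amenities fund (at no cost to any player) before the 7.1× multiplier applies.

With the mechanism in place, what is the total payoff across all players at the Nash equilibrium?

360.00 credits

With the mechanism, a contributed unit returns 7.1 × 1.03 / 8 = 0.9141 per unit of net cost — still below 1 — so contributing 0 remains dominant for every player.
At the Nash equilibrium no one contributes; group total payoff = 8 × 45 = 360.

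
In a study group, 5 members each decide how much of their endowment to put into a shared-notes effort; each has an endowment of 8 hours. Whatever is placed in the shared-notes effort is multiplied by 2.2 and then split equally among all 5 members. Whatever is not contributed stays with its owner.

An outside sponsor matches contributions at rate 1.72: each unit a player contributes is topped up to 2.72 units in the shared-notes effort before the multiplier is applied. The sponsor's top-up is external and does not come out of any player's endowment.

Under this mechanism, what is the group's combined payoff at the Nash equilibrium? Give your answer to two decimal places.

With the mechanism, a contributed unit returns 2.2 × 2.72 / 5 = 1.1968 per unit of net cost to the contributor — now above 1 — so contributing fully is weakly dominant for every player.
At the Nash equilibrium everyone contributes 8. Group total payoff = 2.2 × 2.72 × 40 = 239.36.

239.36 hours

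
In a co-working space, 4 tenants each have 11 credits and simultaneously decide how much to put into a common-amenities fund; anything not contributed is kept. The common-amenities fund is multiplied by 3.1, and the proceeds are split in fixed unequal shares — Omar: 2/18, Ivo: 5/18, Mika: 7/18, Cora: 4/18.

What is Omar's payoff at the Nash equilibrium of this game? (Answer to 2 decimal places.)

For player j, contributing a unit is worthwhile iff 3.1 × (j's share) ≥ 1, i.e. iff j's share is at least 0.3226.
Mika alone (share 7/18) is above the threshold, contributing 11; the remaining 3 contribute 0. Total contributed: 11.
Omar keeps 11 and receives 3.1 × 11 × 2/18 = 3.79 from the common-amenities fund, for a payoff of 14.79.

14.79 credits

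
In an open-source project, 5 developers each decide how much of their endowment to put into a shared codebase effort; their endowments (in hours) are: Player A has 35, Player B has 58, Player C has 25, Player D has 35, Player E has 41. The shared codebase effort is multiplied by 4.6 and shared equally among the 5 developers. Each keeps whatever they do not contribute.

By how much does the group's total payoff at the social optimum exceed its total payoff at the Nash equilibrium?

698.40 hours

The private return per contributed unit is 4.6/5 = 0.9200 < 1 for every player regardless of endowment, so the Nash equilibrium is zero contribution and the group total is Σ E_j = 35 + 58 + 25 + 35 + 41 = 194.
Each contributed unit returns 4.600 to the group, so the social optimum is full contribution by everyone: group total = 4.600 × 194 = 892.40.
Efficiency loss = (4.600 − 1) × 194 = 698.40.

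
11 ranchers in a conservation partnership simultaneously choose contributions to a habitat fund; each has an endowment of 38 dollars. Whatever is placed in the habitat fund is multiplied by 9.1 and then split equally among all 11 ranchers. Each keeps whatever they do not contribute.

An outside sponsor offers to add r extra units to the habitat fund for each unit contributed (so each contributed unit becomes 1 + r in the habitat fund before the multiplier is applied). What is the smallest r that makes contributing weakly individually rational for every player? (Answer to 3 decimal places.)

With matching at rate r, one contributed unit becomes (1 + r) in the habitat fund and returns 9.1 × (1 + r) / 11 to the contributor.
Setting this equal to 1: 1 + r = 11/9.1 = 1.2088.
So the minimum matching rate is r = 1.2088 − 1 = 0.209.

0.209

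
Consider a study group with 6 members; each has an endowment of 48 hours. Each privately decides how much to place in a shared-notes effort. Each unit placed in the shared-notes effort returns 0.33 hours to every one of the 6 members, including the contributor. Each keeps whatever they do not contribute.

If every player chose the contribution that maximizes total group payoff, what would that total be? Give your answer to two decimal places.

570.24 hours

Each contributed unit returns 1.980 to the group as a whole (0.33 to each of 6 players), which exceeds 1, so the social optimum is full contribution: group total = 1.980 × 288 = 570.24.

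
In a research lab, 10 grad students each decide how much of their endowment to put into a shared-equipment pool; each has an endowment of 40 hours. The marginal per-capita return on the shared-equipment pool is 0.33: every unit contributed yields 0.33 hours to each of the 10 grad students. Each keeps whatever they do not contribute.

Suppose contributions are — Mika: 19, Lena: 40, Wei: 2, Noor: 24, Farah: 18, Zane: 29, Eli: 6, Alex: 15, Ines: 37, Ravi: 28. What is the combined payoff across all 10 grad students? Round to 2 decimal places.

901.40 hours

Total contributed: 19 + 40 + 2 + 24 + 18 + 29 + 6 + 15 + 37 + 28 = 218; total kept: 10 × 40 − 218 = 182.
The shared-equipment pool pays out 0.33 × 10 × 218 = 719.40 in aggregate.
Group total = 182 + 719.40 = 901.40.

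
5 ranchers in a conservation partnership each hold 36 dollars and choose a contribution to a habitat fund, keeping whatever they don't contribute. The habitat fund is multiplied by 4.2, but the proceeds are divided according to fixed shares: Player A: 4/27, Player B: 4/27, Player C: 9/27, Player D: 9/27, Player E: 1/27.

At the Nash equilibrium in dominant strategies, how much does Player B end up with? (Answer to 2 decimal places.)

80.80 dollars

A player with share s gets back 4.2·s per unit contributed, so full contribution is dominant for anyone with s > 1/4.2 = 0.2381 and zero contribution is dominant for anyone below.
The shares above 0.2381 belong to Player C and Player D, contributing 36 each; the remaining 3 contribute 0. Total contributed: 72.
Player B keeps 36 and receives 4.2 × 72 × 4/27 = 44.80 from the habitat fund, for a payoff of 80.80.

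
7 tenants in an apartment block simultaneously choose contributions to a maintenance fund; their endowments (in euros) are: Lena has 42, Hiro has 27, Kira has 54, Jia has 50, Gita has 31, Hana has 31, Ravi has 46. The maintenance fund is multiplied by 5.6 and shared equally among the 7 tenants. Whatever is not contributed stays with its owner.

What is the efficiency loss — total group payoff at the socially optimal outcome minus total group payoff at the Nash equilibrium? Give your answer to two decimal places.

1292.60 euros

The private return per contributed unit is 5.6/7 = 0.8000 < 1 for every player regardless of endowment, so the Nash equilibrium is zero contribution and the group total is Σ E_j = 42 + 27 + 54 + 50 + 31 + 31 + 46 = 281.
Each contributed unit returns 5.600 to the group, so the social optimum is full contribution by everyone: group total = 5.600 × 281 = 1573.60.
Efficiency loss = (5.600 − 1) × 281 = 1292.60.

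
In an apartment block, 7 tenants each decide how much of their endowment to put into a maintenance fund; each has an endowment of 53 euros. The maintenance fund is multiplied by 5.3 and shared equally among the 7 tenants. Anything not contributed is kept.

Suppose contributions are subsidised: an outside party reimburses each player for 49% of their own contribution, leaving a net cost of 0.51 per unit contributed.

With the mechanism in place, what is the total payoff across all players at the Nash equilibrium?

2148.09 euros

Under the mechanism each unit contributed yields (5.3/7) / 0.51 = 1.4846 back to its contributor per unit of net cost, which exceeds 1, making full contribution the dominant choice for everyone.
So the Nash equilibrium is full contribution by all 7; the group earns 7 × (53 × 0.49 + 5.3 × 53) = 2148.09.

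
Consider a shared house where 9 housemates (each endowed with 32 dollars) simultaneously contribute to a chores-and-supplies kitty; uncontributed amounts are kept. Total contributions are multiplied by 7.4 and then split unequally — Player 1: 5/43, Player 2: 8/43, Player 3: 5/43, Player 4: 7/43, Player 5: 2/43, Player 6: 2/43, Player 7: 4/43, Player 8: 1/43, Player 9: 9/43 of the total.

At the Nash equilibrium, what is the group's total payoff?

902.40 dollars

Each unit j contributes comes back to j as 7.4 × (j's share), so j prefers to contribute only if that share exceeds 1/7.4 = 0.1351; otherwise keeping the unit dominates.
Player 2, Player 4 and Player 9 clear that bar, contributing 32 each; the remaining 6 contribute 0. Total contributed: 96.
The chores-and-supplies kitty pays out 7.4 × 96 = 710.40 in total (split across the unequal shares, but the aggregate is all that matters for the group sum).
The 6 free-riders keep 32 each, adding 192. Group total = 192 + 710.40 = 902.40.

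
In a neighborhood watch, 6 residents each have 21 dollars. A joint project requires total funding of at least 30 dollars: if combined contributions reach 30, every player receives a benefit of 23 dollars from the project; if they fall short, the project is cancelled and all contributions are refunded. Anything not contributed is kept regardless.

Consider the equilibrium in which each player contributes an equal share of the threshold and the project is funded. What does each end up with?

39 dollars

Equal share of the threshold: 30/6 = 5.
At this profile no one gains by cutting their contribution: any cut drops the total below 30, the project is cancelled, contributions are refunded, and the deviator ends with 21, which is less than 21 − 5 + 23 = 39. Contributing more than 5 just wastes the excess. So contributing exactly 5 is a best response.
Each player's payoff: 21 − 5 + 23 = 39.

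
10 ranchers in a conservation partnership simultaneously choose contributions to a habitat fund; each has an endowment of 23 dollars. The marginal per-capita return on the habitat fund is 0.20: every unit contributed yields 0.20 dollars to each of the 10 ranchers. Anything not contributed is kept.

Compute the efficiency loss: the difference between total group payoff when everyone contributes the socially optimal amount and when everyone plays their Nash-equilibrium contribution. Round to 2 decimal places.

230.00 dollars

The private return per contributed unit is 0.20 < 1, so contributing 0 is dominant for every player. At the Nash equilibrium everyone keeps their 23, and the group total is 10 × 23 = 230.
Each contributed unit returns 2.000 to the group as a whole (0.20 to each of 10 players), which exceeds 1, so the social optimum is full contribution: group total = 2.000 × 230 = 460.00.
Efficiency loss = 460.00 − 230 = 230.00.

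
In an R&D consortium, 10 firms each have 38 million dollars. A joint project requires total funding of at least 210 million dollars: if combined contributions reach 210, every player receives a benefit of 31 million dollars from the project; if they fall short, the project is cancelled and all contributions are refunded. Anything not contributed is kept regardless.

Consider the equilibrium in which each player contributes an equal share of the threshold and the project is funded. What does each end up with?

Equal share of the threshold: 210/10 = 21.
At this profile no one gains by cutting their contribution: any cut drops the total below 210, the project is cancelled, contributions are refunded, and the deviator ends with 38, which is less than 38 − 21 + 31 = 48. Contributing more than 21 just wastes the excess. So contributing exactly 21 is a best response.
Each player's payoff: 38 − 21 + 31 = 48.

48 million dollars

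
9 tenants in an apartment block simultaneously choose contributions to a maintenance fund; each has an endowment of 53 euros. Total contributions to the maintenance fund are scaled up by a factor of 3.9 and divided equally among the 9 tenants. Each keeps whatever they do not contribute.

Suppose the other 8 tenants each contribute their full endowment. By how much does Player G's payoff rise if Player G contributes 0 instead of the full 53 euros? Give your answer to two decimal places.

Switching from a contribution of 53 to 0 lets Player G keep an extra 53 euros, but lowers the maintenance fund by 53, which costs Player G their own share of that drop: 3.9/9 × 53 = 22.97.
Net gain = 53 − 22.97 = 30.03. The private return per contributed unit (0.4333) is below 1, so free-riding is indeed the best response regardless of what the others do.

30.03 euros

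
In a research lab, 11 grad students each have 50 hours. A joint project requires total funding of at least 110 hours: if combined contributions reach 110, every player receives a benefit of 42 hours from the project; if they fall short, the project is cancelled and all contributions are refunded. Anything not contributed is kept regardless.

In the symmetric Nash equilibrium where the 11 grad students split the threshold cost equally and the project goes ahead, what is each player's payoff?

82 hours

Equal share of the threshold: 110/11 = 10.
At this profile no one gains by cutting their contribution: any cut drops the total below 110, the project is cancelled, contributions are refunded, and the deviator ends with 50, which is less than 50 − 10 + 42 = 82. Contributing more than 10 just wastes the excess. So contributing exactly 10 is a best response.
Each player's payoff: 50 − 10 + 42 = 82.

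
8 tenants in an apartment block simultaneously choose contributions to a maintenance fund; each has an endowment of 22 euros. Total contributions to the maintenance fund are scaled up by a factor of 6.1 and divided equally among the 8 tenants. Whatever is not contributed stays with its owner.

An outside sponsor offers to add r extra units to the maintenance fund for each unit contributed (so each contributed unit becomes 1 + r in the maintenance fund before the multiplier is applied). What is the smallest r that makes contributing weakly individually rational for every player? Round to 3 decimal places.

With matching at rate r, one contributed unit becomes (1 + r) in the maintenance fund and returns 6.1 × (1 + r) / 8 to the contributor.
Setting this equal to 1: 1 + r = 8/6.1 = 1.3115.
So the minimum matching rate is r = 1.3115 − 1 = 0.311.

0.311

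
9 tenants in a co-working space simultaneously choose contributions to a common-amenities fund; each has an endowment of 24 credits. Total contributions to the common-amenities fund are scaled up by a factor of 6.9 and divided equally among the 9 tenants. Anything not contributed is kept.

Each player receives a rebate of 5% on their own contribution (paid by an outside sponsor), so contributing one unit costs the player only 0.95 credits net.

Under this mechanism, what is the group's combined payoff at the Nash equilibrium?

The effective private return is (6.9/9) / 0.95 = 0.8070, which is still under 1, so the mechanism doesn't change anyone's dominant strategy: zero contribution.
Everyone keeps their endowment and the group total is 9 × 24 = 216.

216.00 credits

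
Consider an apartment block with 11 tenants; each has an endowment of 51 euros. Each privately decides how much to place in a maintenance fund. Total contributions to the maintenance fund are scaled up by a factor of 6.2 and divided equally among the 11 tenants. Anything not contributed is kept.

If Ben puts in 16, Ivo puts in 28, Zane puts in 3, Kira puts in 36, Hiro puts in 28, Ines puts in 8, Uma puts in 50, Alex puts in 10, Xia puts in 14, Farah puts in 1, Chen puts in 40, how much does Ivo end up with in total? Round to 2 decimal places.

154.89 euros

Total contributed: 16 + 28 + 3 + 36 + 28 + 8 + 50 + 10 + 14 + 1 + 40 = 234.
Each receives 6.2 × 234 / 11 = 131.89 from the maintenance fund.
Ivo keeps 51 − 28 = 23, so Ivo's payoff is 23 + 131.89 = 154.89.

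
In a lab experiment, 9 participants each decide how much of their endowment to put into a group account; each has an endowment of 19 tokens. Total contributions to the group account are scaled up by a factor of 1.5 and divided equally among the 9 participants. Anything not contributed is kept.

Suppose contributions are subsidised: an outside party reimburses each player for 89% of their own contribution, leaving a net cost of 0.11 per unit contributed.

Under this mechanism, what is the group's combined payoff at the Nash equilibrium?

Under the mechanism each unit contributed yields (1.5/9) / 0.11 = 1.5152 back to its contributor per unit of net cost, which exceeds 1, making full contribution the dominant choice for everyone.
So the Nash equilibrium is full contribution by all 9; the group earns 9 × (19 × 0.89 + 1.5 × 19) = 408.69.

408.69 tokens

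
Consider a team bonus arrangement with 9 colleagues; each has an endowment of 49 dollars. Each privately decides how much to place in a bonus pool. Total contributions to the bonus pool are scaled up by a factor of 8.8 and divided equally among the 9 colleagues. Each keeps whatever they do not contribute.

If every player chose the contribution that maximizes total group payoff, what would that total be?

Each contributed unit returns 8.800 to the group as a whole (0.9778 to each of 9 players), which exceeds 1, so the social optimum is full contribution: group total = 8.800 × 441 = 3880.80.

3880.80 dollars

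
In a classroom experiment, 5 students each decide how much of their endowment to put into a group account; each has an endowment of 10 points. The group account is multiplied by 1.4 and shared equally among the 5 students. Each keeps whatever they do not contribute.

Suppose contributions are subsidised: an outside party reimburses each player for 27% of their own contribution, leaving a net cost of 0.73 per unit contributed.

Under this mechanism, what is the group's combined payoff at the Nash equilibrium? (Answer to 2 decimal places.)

The effective private return is (1.4/5) / 0.73 = 0.3836, which is still under 1, so the mechanism doesn't change anyone's dominant strategy: zero contribution.
Everyone keeps their endowment and the group total is 5 × 10 = 50.

50.00 points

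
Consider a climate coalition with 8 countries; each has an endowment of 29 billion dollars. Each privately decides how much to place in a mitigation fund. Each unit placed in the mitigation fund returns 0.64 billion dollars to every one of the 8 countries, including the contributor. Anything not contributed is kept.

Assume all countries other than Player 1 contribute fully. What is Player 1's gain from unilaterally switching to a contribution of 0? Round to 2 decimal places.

Switching from a contribution of 29 to 0 lets Player 1 keep an extra 29 billion dollars, but lowers the mitigation fund by 29, which costs Player 1 their own share of that drop: 0.64 × 29 = 18.56.
Net gain = 29 − 18.56 = 10.44. The private return per contributed unit (0.64) is below 1, so free-riding is indeed the best response regardless of what the others do.

10.44 billion dollars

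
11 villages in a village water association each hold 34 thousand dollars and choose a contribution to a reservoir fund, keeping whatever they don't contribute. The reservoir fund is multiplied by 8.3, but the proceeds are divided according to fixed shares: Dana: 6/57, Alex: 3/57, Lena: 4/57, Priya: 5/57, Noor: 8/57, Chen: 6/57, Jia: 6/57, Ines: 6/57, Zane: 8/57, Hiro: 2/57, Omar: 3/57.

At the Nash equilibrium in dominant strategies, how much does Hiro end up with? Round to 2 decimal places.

Player j's private return per contributed unit is 8.3 × (j's share). Contributing is weakly dominant for j when that share is at least 1/8.3 = 0.1205, and contributing 0 is dominant otherwise.
Noor and Zane are above the threshold, contributing 34 each; the remaining 9 contribute 0. Total contributed: 68.
Hiro keeps 34 and receives 8.3 × 68 × 2/57 = 19.80 from the reservoir fund, for a payoff of 53.80.

53.80 thousand dollars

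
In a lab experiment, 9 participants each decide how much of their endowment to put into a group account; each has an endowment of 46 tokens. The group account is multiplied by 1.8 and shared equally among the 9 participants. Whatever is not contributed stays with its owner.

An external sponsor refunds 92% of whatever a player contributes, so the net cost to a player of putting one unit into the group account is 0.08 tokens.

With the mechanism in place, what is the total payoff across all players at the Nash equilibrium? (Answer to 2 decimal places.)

Under the mechanism each unit contributed yields (1.8/9) / 0.08 = 2.5000 back to its contributor per unit of net cost, which exceeds 1, making full contribution the dominant choice for everyone.
So the Nash equilibrium is full contribution by all 9; the group earns 9 × (46 × 0.92 + 1.8 × 46) = 1126.08.

1126.08 tokens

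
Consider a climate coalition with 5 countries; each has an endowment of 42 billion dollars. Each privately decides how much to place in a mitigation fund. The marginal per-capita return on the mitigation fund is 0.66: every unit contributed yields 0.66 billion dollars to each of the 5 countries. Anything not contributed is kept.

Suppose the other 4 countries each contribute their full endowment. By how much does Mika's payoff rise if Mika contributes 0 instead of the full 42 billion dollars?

14.28 billion dollars

Switching from a contribution of 42 to 0 lets Mika keep an extra 42 billion dollars, but lowers the mitigation fund by 42, which costs Mika their own share of that drop: 0.66 × 42 = 27.72.
Net gain = 42 − 27.72 = 14.28. The private return per contributed unit (0.66) is below 1, so free-riding is indeed the best response regardless of what the others do.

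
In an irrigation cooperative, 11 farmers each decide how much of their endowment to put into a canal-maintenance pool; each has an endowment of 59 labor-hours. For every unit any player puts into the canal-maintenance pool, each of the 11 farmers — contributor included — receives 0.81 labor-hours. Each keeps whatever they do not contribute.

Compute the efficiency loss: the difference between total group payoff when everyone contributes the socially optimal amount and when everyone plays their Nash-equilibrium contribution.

5133.59 labor-hours

The private return per contributed unit is 0.81 < 1, so contributing 0 is dominant for every player. At the Nash equilibrium everyone keeps their 59, and the group total is 11 × 59 = 649.
Each contributed unit returns 8.910 to the group as a whole (0.81 to each of 11 players), which exceeds 1, so the social optimum is full contribution: group total = 8.910 × 649 = 5782.59.
Efficiency loss = 5782.59 − 649 = 5133.59.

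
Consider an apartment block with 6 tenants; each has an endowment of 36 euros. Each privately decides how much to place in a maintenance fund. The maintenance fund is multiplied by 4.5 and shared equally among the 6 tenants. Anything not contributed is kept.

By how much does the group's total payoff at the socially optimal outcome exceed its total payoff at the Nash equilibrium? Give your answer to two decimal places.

Each contributed unit returns 4.5/6 = 0.7500 to its contributor — below 1 — so contributing 0 is dominant for every player. At the Nash equilibrium everyone keeps their 36, and the group total is 6 × 36 = 216.
Each contributed unit returns 4.500 to the group as a whole (0.7500 to each of 6 players), which exceeds 1, so the social optimum is full contribution: group total = 4.500 × 216 = 972.00.
Efficiency loss = 972.00 − 216 = 756.00.

756.00 euros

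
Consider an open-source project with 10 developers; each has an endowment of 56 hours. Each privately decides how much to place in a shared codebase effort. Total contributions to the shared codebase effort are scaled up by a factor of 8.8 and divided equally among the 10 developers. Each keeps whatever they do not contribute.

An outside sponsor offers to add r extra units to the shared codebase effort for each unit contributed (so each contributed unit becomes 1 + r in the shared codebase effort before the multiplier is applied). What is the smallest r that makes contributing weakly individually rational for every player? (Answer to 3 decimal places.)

0.136

With matching at rate r, one contributed unit becomes (1 + r) in the shared codebase effort and returns 8.8 × (1 + r) / 10 to the contributor.
Setting this equal to 1: 1 + r = 10/8.8 = 1.1364.
So the minimum matching rate is r = 1.1364 − 1 = 0.136.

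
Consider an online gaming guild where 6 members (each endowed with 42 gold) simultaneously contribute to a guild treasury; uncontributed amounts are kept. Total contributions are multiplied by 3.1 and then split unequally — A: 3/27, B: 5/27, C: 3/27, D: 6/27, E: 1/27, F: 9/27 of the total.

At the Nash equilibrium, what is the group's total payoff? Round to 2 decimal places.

340.20 gold

Player j's private return per contributed unit is 3.1 × (j's share). Contributing is weakly dominant for j when that share is at least 1/3.1 = 0.3226, and contributing 0 is dominant otherwise.
F alone (share 9/27) is above the threshold, contributing 42; the remaining 5 contribute 0. Total contributed: 42.
The guild treasury pays out 3.1 × 42 = 130.20 in total (split across the unequal shares, but the aggregate is all that matters for the group sum).
The 5 free-riders keep 42 each, adding 210. Group total = 210 + 130.20 = 340.20.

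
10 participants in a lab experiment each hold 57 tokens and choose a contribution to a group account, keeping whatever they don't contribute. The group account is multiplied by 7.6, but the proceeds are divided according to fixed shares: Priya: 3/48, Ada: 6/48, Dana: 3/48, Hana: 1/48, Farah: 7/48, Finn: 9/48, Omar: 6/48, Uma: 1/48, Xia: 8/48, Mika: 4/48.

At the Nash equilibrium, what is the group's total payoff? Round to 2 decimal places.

Each unit j contributes comes back to j as 7.6 × (j's share), so j prefers to contribute only if that share exceeds 1/7.6 = 0.1316; otherwise keeping the unit dominates.
The shares above 0.1316 belong to Farah, Finn and Xia, contributing 57 each; the remaining 7 contribute 0. Total contributed: 171.
The group account pays out 7.6 × 171 = 1299.60 in total (split across the unequal shares, but the aggregate is all that matters for the group sum).
The 7 free-riders keep 57 each, adding 399. Group total = 399 + 1299.60 = 1698.60.

1698.60 tokens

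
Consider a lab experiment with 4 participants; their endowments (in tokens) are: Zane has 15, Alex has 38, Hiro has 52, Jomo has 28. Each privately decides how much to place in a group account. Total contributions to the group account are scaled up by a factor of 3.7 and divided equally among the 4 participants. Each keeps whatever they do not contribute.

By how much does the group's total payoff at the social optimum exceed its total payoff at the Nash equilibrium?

359.10 tokens

The private return per contributed unit is 3.7/4 = 0.9250 < 1 for every player regardless of endowment, so the Nash equilibrium is zero contribution and the group total is Σ E_j = 15 + 38 + 52 + 28 = 133.
Each contributed unit returns 3.700 to the group, so the social optimum is full contribution by everyone: group total = 3.700 × 133 = 492.10.
Efficiency loss = (3.700 − 1) × 133 = 359.10.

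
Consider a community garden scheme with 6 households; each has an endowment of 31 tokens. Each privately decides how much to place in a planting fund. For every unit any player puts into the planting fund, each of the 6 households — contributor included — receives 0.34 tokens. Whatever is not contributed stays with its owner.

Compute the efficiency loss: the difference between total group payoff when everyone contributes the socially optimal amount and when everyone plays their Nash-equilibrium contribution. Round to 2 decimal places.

The private return per contributed unit is 0.34 < 1, so contributing 0 is dominant for every player. At the Nash equilibrium everyone keeps their 31, and the group total is 6 × 31 = 186.
Each contributed unit returns 2.040 to the group as a whole (0.34 to each of 6 players), which exceeds 1, so the social optimum is full contribution: group total = 2.040 × 186 = 379.44.
Efficiency loss = 379.44 − 186 = 193.44.

193.44 tokens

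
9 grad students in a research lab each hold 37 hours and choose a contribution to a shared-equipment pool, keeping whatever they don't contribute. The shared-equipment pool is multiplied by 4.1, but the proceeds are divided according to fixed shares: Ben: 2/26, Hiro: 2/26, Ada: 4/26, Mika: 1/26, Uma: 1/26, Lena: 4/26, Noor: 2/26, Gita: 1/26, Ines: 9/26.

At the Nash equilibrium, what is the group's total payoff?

Player j's private return per contributed unit is 4.1 × (j's share). Contributing is weakly dominant for j when that share is at least 1/4.1 = 0.2439, and contributing 0 is dominant otherwise.
The only share above 0.2439 is Ines's 9/26, contributing 37; the remaining 8 contribute 0. Total contributed: 37.
The shared-equipment pool pays out 4.1 × 37 = 151.70 in total (split across the unequal shares, but the aggregate is all that matters for the group sum).
The 8 free-riders keep 37 each, adding 296. Group total = 296 + 151.70 = 447.70.

447.70 hours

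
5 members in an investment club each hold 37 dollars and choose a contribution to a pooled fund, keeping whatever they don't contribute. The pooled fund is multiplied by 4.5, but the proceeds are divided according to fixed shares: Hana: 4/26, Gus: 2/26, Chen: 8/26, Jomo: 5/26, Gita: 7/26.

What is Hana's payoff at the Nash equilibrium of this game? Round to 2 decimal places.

88.23 dollars

Player j's private return per contributed unit is 4.5 × (j's share). Contributing is weakly dominant for j when that share is at least 1/4.5 = 0.2222, and contributing 0 is dominant otherwise.
Chen and Gita are above the threshold, contributing 37 each; the remaining 3 contribute 0. Total contributed: 74.
Hana keeps 37 and receives 4.5 × 74 × 4/26 = 51.23 from the pooled fund, for a payoff of 88.23.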